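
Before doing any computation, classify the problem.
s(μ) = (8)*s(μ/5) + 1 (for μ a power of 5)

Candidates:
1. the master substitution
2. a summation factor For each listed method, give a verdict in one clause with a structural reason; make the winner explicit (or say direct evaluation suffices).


Diagnosis: the master substitution — the argument μ/5 divides the index by 5; the standard μ = 5^m substitution converts it to a constant-shift recurrence.
- the master substitution: yes — fits the structure here.
- a summation factor — a divided-index call is outside the fixed-shift first-order family a summation factor normalizes.


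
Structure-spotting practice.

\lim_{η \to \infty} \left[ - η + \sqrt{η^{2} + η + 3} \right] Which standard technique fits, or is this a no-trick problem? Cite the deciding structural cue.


Best approach: conjugate multiplication — infinity minus infinity with a radical in play — multiply by the conjugate so the divergences of \sqrt{η^{2} + η + 3} and η annihilate.


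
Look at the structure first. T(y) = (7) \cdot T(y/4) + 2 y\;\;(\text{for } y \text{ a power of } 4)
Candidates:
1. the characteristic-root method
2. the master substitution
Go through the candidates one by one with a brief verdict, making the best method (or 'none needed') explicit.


Verdict: the master substitution — treat m = log base 4 of y as the new clock: one recursion step advances m by one while y scales by 4.
- the characteristic-root method: a divided-index call is not the fixed-shift linear shape that characteristic roots solve.
- the master substitution — applicable, and directly so.


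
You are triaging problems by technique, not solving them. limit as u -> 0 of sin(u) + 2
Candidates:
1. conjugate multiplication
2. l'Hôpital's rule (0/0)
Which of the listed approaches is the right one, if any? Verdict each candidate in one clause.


Best approach: no special technique — the function is continuous at 0; evaluation is itself the limit, no machinery required.
- conjugate multiplication: multiplying by a conjugate would not remove any indeterminacy here.
- l'Hôpital's rule (0/0): substituting the point gives a finite value outright — there is no indeterminate clash to repair.


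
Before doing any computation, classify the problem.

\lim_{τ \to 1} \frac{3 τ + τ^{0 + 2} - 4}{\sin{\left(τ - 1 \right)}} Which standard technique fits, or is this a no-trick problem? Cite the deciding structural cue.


Method: l'Hôpital's rule (0/0) — plug in 1: top and bottom both hit zero, so differentiate each and retry. A first-order expansion at the point is an equally standard path; the rule packages it.


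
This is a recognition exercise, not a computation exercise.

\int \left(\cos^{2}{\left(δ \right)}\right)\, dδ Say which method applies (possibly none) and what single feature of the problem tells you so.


Diagnosis: a trigonometric identity — even powers like \cos^{2}{\left(δ \right)} never integrate directly; the half-angle identity lowers the degree first.


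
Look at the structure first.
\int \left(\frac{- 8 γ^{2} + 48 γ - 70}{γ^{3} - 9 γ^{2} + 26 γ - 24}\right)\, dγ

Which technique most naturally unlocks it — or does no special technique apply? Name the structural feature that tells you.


Technique: partial fractions — the bottom, γ^{3} - 9 γ^{2} + 26 γ - 24, comes apart into simple factors, and a proper rational function over split factors decomposes.


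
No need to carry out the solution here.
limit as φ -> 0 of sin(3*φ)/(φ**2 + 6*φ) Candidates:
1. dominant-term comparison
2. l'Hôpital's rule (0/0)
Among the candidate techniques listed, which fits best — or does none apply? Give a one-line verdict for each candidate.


Verdict: l'Hôpital's rule (0/0) — the 0/0 form at 0 is the signature situation for l'Hôpital's rule. One could equally expand both pieces locally and compare leading terms; the rule does that in one stroke.
- dominant-term comparison: this is not a rational comparison of growth rates at infinity.
- l'Hôpital's rule (0/0): yes — fits the structure here.


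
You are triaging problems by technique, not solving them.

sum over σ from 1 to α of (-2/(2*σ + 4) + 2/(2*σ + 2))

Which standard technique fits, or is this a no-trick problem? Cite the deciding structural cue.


Technique: telescoping — each term adds 2/(2*σ + 2) and subtracts the same expression advanced one index; that subtracted piece cancels against the next term's added copy — only the boundary terms survive.


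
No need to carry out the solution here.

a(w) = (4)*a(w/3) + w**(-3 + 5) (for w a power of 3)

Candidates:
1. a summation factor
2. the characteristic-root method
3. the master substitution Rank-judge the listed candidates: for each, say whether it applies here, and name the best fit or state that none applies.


Best approach: the master substitution — the index is divided (w/3), not shifted — substitute w = 3^m to straighten it into a shift recurrence.
- a summation factor: a divided-index call is outside the fixed-shift first-order family a summation factor normalizes.
- the characteristic-root method — a divided-index call is not the fixed-shift linear shape that characteristic roots solve.
- the master substitution: applicable, and directly so.


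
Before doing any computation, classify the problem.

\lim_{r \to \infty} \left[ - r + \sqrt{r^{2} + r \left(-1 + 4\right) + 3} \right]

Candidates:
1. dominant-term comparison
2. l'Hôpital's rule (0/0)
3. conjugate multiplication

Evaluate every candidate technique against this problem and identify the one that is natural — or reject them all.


Diagnosis: conjugate multiplication — this difference gives up after one conjugate multiplication — the radical structure cancels against its conjugate.
- dominant-term comparison: this is not a rational comparison of growth rates at infinity.
- l'Hôpital's rule (0/0): the expression is a difference driving to ∞ − ∞, not a 0/0 quotient — there is no ratio for the rule to differentiate.
- conjugate multiplication: a fit — the right tool for this form.


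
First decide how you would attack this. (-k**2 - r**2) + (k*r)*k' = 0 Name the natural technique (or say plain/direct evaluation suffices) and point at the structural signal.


Method: the homogeneous substitution — solved for the derivative, the right side is unchanged under scaling r and k together — it depends only on the ratio k/r, so substitute a single ratio variable. A Bernoulli rewrite works here as the equation stands — the homogeneous substitution is the more immediate reading.


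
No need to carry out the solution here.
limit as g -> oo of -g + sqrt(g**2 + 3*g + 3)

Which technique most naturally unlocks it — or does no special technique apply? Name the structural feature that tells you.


Method: conjugate multiplication — sqrt(g**2 + 3*g + 3) and g both blow up, but their difference is tame once the conjugate rationalizes it.


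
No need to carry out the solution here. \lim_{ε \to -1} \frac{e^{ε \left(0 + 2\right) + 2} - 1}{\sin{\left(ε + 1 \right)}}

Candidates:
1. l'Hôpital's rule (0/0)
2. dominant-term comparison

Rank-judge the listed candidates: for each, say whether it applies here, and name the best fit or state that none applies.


Technique: l'Hôpital's rule (0/0) — the 0/0 form at -1 is the signature situation for l'Hôpital's rule. The standard small-argument limits would also carry it; the rule is the systematic route.
- l'Hôpital's rule (0/0) — applicable, and directly so.
- dominant-term comparison — no ranking of term growth rates resolves the limit here.


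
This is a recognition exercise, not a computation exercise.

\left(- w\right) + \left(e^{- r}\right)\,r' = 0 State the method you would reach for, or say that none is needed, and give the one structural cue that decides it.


Method: separation of variables — separating collects all r-dependence with the derivative and leaves all w-dependence opposite: variables separate. One could also solve this as an exact equation; with each coefficient in its own variable, separating is the same work with fewer steps.


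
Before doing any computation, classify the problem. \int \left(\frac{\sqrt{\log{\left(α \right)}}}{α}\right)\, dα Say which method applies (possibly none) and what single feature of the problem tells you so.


Diagnosis: u-substitution — collected, the integrand has one factor that is, up to a constant, the derivative of an inner expression the rest depends on — substitute for that inner expression.


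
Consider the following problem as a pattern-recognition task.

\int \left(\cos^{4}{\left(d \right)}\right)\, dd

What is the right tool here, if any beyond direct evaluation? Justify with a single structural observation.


Method: a trigonometric identity — \cos^{4}{\left(d \right)} is an even power — the power-reduction identity rewrites it into first-degree cosines.


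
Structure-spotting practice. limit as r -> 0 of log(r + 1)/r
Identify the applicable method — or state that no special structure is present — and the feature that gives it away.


Verdict: l'Hôpital's rule (0/0) — the 0/0 form at 0 is the signature situation for l'Hôpital's rule. The standard small-argument limits would also carry it; the rule is the systematic route.


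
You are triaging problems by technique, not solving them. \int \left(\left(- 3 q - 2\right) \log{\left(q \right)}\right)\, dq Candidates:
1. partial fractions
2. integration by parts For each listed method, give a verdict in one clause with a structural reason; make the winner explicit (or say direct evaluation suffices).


Diagnosis: integration by parts — the logarithm \log{\left(q \right)} has no power-rule antiderivative to read off directly, but its derivative is algebraic — so differentiate \log{\left(q \right)} and integrate the polynomial factor - 3 q - 2.
- partial fractions — there is no rational-function structure to decompose.
- integration by parts — applies; the problem has the shape this method handles.


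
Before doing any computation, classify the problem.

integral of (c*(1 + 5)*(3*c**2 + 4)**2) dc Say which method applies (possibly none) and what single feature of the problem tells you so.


Technique: u-substitution — everything non-trivial happens through the inner expression 3*c**2 + 4, and its derivative accounts for the remaining factor up to a constant, so set u = 3*c**2 + 4. Multiplying out and using the power rule would succeed as well, just with far more bookkeeping.


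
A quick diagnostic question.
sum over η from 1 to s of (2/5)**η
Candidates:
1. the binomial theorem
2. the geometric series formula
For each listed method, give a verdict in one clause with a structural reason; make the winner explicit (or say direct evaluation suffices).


Method: the geometric series formula — consecutive terms stand in a fixed index-free ratio — the geometric sum formula closes it.
- the binomial theorem: there is no pair of bases whose matched powers would reassemble into a single binomial power.
- the geometric series formula: yes — fits the structure here.


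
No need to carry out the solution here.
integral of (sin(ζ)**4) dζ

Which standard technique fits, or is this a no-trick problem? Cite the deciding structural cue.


Verdict: a trigonometric identity — sin(ζ)**4 is an even power — the power-reduction identity rewrites it into first-degree cosines.


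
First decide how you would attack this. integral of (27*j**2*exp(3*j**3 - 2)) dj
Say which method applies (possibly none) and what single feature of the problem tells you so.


Diagnosis: u-substitution — structure check: outer function, inner expression 3*j**3 - 2, inner derivative as a factor — the classic u = 3*j**3 - 2 pattern.


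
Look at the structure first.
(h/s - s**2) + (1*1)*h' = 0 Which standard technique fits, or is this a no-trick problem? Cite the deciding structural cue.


Method: a linear integrating factor — the unknown enters only to the first power against a nonzero forcing term — the integrating-factor template applies directly.


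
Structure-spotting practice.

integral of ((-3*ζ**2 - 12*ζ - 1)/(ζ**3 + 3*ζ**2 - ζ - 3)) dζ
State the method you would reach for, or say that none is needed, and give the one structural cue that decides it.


Technique: partial fractions — break ζ**3 + 3*ζ**2 - ζ - 3 into its roots and the integral splits into logarithm-sized bites.


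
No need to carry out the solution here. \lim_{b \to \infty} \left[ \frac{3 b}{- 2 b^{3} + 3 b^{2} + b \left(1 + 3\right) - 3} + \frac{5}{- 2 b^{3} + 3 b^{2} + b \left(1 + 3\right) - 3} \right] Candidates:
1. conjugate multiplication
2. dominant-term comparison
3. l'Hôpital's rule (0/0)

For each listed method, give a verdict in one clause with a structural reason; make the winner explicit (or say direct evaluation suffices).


Technique: dominant-term comparison — growth-rate triage: the leading powers of b decide the limit, everything else is noise.
- conjugate multiplication — there are no radicals in tension whose conjugate would simplify matters.
- dominant-term comparison: applicable, and directly so.
- l'Hôpital's rule (0/0): as a single quotient the expression runs to ∞/∞ at the limit point — an at-infinity form of the rule would apply, though the leading-growth comparison is the direct reading.


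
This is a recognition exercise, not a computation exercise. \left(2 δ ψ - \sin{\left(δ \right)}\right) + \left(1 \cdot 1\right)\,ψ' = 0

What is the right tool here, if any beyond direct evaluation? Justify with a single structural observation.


Verdict: a linear integrating factor — the unknown enters only to the first power against a nonzero forcing term — the integrating-factor template applies directly.


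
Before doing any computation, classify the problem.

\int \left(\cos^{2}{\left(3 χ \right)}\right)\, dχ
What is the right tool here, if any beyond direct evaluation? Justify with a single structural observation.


Verdict: a trigonometric identity — reduce \cos^{2}{\left(3 χ \right)} with the power-reduction formula and the integral becomes first-degree trigonometry.


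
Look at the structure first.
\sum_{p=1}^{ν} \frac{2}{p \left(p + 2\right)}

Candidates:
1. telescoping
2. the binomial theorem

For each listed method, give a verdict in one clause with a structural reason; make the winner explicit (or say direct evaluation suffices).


Best approach: telescoping — one partial-fraction pass turns \frac{2}{p \left(p + 2\right)} into a shifted difference, and shifted differences telescope.
- telescoping — yes — fits the structure here.
- the binomial theorem — the summand does not match any term pattern of an expanded binomial power.


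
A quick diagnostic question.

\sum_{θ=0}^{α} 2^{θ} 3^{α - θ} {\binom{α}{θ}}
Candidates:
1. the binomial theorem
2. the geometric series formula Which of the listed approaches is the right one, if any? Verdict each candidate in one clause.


Diagnosis: the binomial theorem — terms weighting {\binom{α}{θ}} against matched powers of 2 and 3 reassemble into (2 + 3)^α by the binomial theorem.
- the binomial theorem: yes, a natural case for it.
- the geometric series formula — the term-to-term ratio changes with the index, so the geometric formula cannot close it.


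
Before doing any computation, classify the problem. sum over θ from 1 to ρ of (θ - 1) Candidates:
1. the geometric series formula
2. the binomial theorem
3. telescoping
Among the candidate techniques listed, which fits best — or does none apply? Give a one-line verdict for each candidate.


Best approach: no special technique — every summand is a constant multiple of a power of θ — apply the standard power-sum identities one degree at a time.
- the geometric series formula: dividing successive terms gives an index-dependent quantity, not a constant.
- the binomial theorem — no binomial coefficients pair with matched powers.
- telescoping — in the displayed form, no term reappears at a neighboring index to cancel against.


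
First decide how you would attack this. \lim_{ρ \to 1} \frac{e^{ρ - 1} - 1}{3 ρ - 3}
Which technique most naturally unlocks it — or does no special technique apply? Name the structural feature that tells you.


Diagnosis: l'Hôpital's rule (0/0) — the 0/0 form at 1 is the signature situation for l'Hôpital's rule. One could equally expand both pieces locally and compare leading terms; the rule does that in one stroke.


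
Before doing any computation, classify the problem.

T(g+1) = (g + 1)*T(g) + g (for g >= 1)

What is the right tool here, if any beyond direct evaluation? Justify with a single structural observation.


Verdict: a summation factor — with the index-dependent coefficient g + 1, dividing by the cumulative product turns the left side into a pure difference.


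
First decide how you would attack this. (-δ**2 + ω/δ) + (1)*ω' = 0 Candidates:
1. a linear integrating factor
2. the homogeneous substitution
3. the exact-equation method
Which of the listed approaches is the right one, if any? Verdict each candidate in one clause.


Best approach: a linear integrating factor — linear in the unknown with genuine forcing: multiply through by the exponential of the integrated coefficient and the left side closes into one derivative.
- a linear integrating factor: applies; the problem has the shape this method handles.
- the homogeneous substitution — rescaling both variables together changes the slope, so no ratio substitution collapses it.
- the exact-equation method — exactness fails on the nose — the mixed partials do not match.


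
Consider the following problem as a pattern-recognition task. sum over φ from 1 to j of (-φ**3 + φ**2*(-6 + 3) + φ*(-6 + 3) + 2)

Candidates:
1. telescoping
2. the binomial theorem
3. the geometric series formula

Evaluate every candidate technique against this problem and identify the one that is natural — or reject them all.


Diagnosis: no special technique — recognize the absence of structure: constant-multiple powers of φ summed plainly, no special method required.
- telescoping: computed from the summand as displayed, the partial sums build up without the pairwise collapse telescoping exploits.
- the binomial theorem: there is no pair of bases whose matched powers would reassemble into a single binomial power.
- the geometric series formula — no single multiplier carries one term to the next throughout the sum.


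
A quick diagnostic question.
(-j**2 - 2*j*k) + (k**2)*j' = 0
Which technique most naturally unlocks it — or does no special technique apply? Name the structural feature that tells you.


Method: the homogeneous substitution — the slope's numerator and denominator have matching total degree, so it depends only on j/k and the ratio substitution collapses it. Rearranged, this also fits the Bernoulli template directly; the homogeneous substitution reads the structure without the rearrangement.


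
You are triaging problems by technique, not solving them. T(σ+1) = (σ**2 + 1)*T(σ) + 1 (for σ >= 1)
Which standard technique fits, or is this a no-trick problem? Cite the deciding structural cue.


Diagnosis: a summation factor — an index-dependent multiplier σ**2 + 1 rules out characteristic roots; a summation factor converts it to a pure difference.


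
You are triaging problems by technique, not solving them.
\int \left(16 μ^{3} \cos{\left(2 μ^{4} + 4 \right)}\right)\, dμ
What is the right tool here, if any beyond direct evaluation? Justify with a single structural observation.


Best approach: u-substitution — read it as f(2 μ^{4} + 4) times a constant multiple of d(2 μ^{4} + 4): one substitution, u = 2 μ^{4} + 4, finishes it.


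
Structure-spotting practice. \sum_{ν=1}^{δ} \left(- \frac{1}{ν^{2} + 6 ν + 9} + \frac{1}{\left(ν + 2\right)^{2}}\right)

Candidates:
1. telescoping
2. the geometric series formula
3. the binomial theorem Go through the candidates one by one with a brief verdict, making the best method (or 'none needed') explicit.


Verdict: telescoping — difference-of-shifts structure (each term adds \frac{1}{\left(ν + 2\right)^{2}}, then subtracts its one-index-advanced value, which the following term adds back) leaves only the first and last pieces standing.
- telescoping: applicable, and directly so.
- the geometric series formula — there is no constant term-to-term ratio.
- the binomial theorem — no binomial coefficients pair with matched powers.


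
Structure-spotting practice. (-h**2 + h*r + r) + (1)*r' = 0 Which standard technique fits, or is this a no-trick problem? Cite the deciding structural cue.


Verdict: a linear integrating factor — linear in the unknown with genuine forcing: multiply through by the exponential of the integrated coefficient and the left side closes into one derivative.


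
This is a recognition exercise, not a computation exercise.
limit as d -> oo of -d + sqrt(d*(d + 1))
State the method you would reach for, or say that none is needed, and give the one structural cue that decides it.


Best approach: conjugate multiplication — the difference sqrt(d*(d + 1)) - d is an ∞ − ∞ stalemate; its conjugate partner breaks the tie.


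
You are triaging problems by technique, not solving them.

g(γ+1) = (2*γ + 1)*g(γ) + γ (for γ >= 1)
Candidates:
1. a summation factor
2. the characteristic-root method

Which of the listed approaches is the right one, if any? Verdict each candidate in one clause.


Method: a summation factor — normalize by the running product of 2*γ + 1: the left side becomes a difference, and differences sum.
- a summation factor: applies; the problem has the shape this method handles.
- the characteristic-root method: the coefficients change with the index, which the root method cannot absorb.


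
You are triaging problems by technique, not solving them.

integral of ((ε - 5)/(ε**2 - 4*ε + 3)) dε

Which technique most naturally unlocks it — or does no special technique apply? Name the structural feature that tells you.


Verdict: partial fractions — the bottom, ε**2 - 4*ε + 3, comes apart into simple factors, and a proper rational function over split factors decomposes.


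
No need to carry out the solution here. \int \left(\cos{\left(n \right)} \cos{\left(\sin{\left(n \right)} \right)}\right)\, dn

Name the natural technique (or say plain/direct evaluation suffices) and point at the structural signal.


Method: u-substitution — collected, the integrand has one factor that is, up to a constant, the derivative of an inner expression the rest depends on — substitute for that inner expression.


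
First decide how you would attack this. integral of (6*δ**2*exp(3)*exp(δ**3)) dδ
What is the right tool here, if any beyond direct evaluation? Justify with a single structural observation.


Diagnosis: u-substitution — collected, the integrand has one factor that is, up to a constant, the derivative of an inner expression the rest depends on — substitute for that inner expression.


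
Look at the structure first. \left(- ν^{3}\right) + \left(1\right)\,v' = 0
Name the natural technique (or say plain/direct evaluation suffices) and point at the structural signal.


Best approach: no special technique — the slope is a pure function of ν; integrate both sides and be done.


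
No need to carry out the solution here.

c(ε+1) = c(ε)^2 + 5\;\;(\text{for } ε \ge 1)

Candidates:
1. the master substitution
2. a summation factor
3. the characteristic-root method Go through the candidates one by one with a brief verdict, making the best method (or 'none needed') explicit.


Verdict: no special technique — the recurrence is nonlinear in the sequence terms; no linear-recurrence method fits it as written — one iterates or studies it directly.
- the master substitution — there is no divide-the-index recursive argument.
- a summation factor — the recursion is nonlinear — outside the first-order linear family a summation factor addresses.
- the characteristic-root method: nonlinearity rules out exponential-mode superposition from the start.


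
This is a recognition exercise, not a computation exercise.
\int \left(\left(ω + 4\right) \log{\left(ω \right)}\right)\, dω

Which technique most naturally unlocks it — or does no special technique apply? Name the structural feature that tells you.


Technique: integration by parts — the logarithm \log{\left(ω \right)} has no power-rule antiderivative to read off directly, but its derivative is algebraic — so differentiate \log{\left(ω \right)} and integrate the polynomial factor ω + 4.


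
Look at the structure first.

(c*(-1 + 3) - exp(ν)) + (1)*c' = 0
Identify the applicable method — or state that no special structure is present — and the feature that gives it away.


Technique: a linear integrating factor — linear in the unknown with genuine forcing: multiply through by the exponential of the integrated coefficient and the left side closes into one derivative.


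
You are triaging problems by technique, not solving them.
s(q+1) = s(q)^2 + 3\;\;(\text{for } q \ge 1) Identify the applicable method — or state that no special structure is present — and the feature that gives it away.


Technique: no special technique — no ansatz, no master substitution, no summation factor survives the nonlinearity here.


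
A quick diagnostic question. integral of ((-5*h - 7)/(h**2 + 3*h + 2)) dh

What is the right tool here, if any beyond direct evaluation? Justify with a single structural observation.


Best approach: partial fractions — a proper rational integrand over the factorable h**2 + 3*h + 2: partial fractions reduce it to elementary pieces.


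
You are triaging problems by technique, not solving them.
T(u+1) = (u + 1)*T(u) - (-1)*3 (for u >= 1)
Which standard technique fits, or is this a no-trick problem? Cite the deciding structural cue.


Best approach: a summation factor — it is first-order linear but the coefficient u + 1 depends on the index, so multiply through by a summation factor to telescope it.


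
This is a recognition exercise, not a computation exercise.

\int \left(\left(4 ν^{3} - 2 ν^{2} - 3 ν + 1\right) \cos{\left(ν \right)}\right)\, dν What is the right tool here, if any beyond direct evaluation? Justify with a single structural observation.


Verdict: integration by parts — a polynomial 4 ν^{3} - 2 ν^{2} - 3 ν + 1 against the kernel \cos{\left(ν \right)} is the signature bounded-ladder case for integration by parts.


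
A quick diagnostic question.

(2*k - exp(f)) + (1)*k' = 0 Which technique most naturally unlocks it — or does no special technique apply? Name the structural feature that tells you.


Diagnosis: a linear integrating factor — linear in the unknown with genuine forcing: multiply through by the exponential of the integrated coefficient and the left side closes into one derivative.


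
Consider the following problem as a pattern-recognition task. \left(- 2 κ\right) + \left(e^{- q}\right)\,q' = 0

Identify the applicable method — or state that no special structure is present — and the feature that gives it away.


Technique: separation of variables — one side of the product carries the independent variable, the other the unknown — the textbook separation shape. One could also solve this as an exact equation; with each coefficient in its own variable, separating is the same work with fewer steps.


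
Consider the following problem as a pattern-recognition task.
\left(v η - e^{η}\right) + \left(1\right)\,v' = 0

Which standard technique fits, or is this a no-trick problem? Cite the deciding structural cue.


Technique: a linear integrating factor — v enters only linearly with coefficient η; multiply by exp of the integral of η and the left side becomes one derivative.


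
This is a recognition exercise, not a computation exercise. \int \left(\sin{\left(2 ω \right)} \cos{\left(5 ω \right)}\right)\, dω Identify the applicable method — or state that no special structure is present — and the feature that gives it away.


Method: a trigonometric identity — mixed-frequency products such as \sin{\left(2 ω \right)} \cos{\left(5 ω \right)} are designed for the product-to-sum formula.


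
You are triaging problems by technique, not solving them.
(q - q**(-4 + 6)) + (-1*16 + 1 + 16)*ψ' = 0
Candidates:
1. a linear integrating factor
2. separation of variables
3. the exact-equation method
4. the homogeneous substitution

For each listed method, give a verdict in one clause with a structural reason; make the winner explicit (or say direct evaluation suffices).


Verdict: no special technique — solved for the derivative, ψ never appears on the right — this is a direct integration in q, not a differential-equations problem at heart.
- a linear integrating factor: the linear template holds only trivially here (the unknown is absent, so the coefficient is zero) — the method is not the natural label.
- separation of variables: with no unknown in the slope, separating variables is a formality — the equation integrates directly.
- the exact-equation method: with the unknown absent from both coefficients, the cross-partial test holds emptily — nothing for the exact method to work on.
- the homogeneous substitution: rescaling both variables together changes the slope, so no ratio substitution collapses it.


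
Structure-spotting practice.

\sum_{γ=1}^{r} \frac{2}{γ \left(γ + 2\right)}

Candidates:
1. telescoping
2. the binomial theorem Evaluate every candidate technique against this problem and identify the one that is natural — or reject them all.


Method: telescoping — poles of \frac{2}{γ \left(γ + 2\right)} differ by an integer, the telltale of a telescoping partial-fraction sum.
- telescoping — yes — fits the structure here.
- the binomial theorem: the summand does not match any term pattern of an expanded binomial power.


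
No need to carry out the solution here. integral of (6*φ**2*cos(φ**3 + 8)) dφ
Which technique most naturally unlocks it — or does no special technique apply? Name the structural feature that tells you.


Technique: u-substitution — viewed as a product, the integrand is a composition evaluated at φ**3 + 8 times (a constant multiple of) that inner expression's derivative, so u = φ**3 + 8 makes it elementary.


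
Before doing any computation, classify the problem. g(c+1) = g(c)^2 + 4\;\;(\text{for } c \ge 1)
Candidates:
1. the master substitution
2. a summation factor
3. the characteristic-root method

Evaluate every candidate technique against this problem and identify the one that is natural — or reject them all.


Verdict: no special technique — the update rule curves (it is not linear in the unknown sequence), so no superposition-based closed form attaches — iterate or study it directly.
- the master substitution — with no divided-index recursive call, reindexing by powers of a base buys nothing.
- a summation factor — no summation factor applies — the rule is not linear in the sequence values.
- the characteristic-root method: the recursion is nonlinear in the sequence values, so no linear-modes ansatz applies.


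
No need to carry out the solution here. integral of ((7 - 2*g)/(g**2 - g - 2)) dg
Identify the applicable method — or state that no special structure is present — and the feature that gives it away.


Best approach: partial fractions — the integrand is a proper rational function and its denominator g**2 - g - 2 factors into distinct pieces, so it splits into simple fractions.


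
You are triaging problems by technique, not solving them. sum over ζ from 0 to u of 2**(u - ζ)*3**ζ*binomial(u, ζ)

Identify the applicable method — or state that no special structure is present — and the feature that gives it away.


Diagnosis: the binomial theorem — binomial(u, ζ) weighting matched powers of 3 and 2 is the expanded form of (3 + 2)^u — fold it back up.


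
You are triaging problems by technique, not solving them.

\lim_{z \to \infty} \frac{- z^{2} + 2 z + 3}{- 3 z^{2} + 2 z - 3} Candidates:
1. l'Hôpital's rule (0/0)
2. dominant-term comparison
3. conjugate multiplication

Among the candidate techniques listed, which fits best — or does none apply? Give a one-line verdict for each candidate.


Technique: dominant-term comparison — at large z only the top-degree terms survive; compare the leading terms and the limit falls out.
- l'Hôpital's rule (0/0): viewed as a single quotient this runs to ∞/∞, not the 0/0 clash this candidate addresses; an at-infinity variant of the rule would resolve it, but comparing leading growth reads the answer without differentiating.
- dominant-term comparison — yes — fits the structure here.
- conjugate multiplication: rationalization has no target — no divergent radical difference appears.


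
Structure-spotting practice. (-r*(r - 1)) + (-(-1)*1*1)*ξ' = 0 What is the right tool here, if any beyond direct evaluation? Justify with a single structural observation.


Diagnosis: no special technique — solved for the derivative, ξ never appears on the right — this is a direct integration in r, not a differential-equations problem at heart.


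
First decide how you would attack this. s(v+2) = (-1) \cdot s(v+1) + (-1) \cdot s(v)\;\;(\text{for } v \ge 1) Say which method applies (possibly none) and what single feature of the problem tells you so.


Diagnosis: the characteristic-root method — every coefficient is a fixed number and the forcing is zero — substitute r^v and read off the root equation.


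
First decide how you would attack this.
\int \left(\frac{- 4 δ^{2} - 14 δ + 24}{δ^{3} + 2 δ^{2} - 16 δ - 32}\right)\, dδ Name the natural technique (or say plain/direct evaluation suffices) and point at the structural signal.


Technique: partial fractions — a proper rational integrand over the factorable δ^{3} + 2 δ^{2} - 16 δ - 32: partial fractions reduce it to elementary pieces.


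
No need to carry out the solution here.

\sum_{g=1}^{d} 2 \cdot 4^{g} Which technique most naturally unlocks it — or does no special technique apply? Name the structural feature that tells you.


Diagnosis: the geometric series formula — the ratio of consecutive terms is the constant 4, independent of the index — a geometric sum.


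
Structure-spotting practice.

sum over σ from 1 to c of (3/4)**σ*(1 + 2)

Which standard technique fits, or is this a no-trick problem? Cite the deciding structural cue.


Verdict: the geometric series formula — term-over-term division gives 3/4 every time — index-free ratio, geometric sum formula applies.


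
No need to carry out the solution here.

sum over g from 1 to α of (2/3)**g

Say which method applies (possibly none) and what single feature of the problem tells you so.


Technique: the geometric series formula — consecutive terms stand in a fixed index-free ratio — the geometric sum formula closes it.


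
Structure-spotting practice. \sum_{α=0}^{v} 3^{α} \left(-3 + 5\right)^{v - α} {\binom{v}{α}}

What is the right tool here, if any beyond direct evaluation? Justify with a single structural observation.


Best approach: the binomial theorem — the binomial coefficients weight matched powers of 3 and (-3 + 5), which is exactly the expansion of a binomial power.


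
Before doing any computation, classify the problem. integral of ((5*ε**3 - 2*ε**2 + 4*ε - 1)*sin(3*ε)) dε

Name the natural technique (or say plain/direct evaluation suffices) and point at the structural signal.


Best approach: integration by parts — differentiate 5*ε**3 - 2*ε**2 + 4*ε - 1, integrate sin(3*ε): each pass lowers the polynomial degree, so parts terminates.


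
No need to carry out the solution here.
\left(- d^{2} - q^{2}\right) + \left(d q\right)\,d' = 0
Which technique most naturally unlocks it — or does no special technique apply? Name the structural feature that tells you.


Method: the homogeneous substitution — the slope is degree-zero homogeneous: the ratio substitution v = d/q collapses it. A Bernoulli rewrite works here as the equation stands — the homogeneous substitution is the more immediate reading.


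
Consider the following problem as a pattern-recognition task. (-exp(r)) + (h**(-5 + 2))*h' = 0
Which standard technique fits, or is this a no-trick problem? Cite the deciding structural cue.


Best approach: separation of variables — solved for the derivative, the right side splits multiplicatively into a function of each variable alone — divide and integrate each side. An exactness check succeeds on this form as well — separation and the potential function arrive at the same answer, separation more directly.


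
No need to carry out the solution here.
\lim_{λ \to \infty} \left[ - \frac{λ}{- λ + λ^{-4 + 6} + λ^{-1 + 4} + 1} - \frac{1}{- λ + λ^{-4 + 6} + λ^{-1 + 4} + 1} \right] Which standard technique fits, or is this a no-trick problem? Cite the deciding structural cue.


Technique: dominant-term comparison — growth-rate triage: the leading powers of λ decide the limit, everything else is noise. Viewed as a single quotient this is an ∞/∞ form — an at-infinity application of l'Hôpital's rule would also resolve it; comparing leading growth reads the answer without differentiating.


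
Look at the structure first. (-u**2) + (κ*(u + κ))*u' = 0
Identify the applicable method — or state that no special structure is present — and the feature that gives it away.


Verdict: the homogeneous substitution — the slope's numerator and denominator have matching total degree, so it depends only on u/κ and the ratio substitution collapses it. A Bernoulli-style rewrite — possibly after exchanging which variable is treated as dependent — would work as well; the homogeneous substitution is the more immediate reading here.


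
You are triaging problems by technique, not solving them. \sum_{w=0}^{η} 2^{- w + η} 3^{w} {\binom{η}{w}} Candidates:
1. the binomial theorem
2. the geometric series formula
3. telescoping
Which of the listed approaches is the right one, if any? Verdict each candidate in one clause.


Verdict: the binomial theorem — binomial coefficients against complementary powers of 3 and 2: recognize the binomial expansion and resum.
- the binomial theorem — applicable, and directly so.
- the geometric series formula: consecutive terms are not related by a fixed multiplier.
- telescoping: writing out consecutive terms as given produces no pairwise cancellation.


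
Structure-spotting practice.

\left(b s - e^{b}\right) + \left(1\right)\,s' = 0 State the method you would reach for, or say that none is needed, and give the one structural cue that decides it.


Verdict: a linear integrating factor — arrange it as s' + b·s = (the forcing term) and the integrating factor does the rest.


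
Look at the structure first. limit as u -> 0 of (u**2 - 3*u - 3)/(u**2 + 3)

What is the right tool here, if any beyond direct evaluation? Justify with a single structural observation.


Best approach: no special technique — the expression is continuous at 0 — substitute and evaluate; no indeterminate form appears.


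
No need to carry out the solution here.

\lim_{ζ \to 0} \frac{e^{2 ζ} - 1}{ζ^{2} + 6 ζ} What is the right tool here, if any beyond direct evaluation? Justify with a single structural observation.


Method: l'Hôpital's rule (0/0) — plug in 0: top and bottom both hit zero, so differentiate each and retry. One could equally expand both pieces locally and compare leading terms; the rule does that in one stroke.


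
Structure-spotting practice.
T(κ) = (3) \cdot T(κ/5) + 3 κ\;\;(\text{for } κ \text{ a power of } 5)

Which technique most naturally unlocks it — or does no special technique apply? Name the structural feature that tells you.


Technique: the master substitution — the argument contracts 5-fold per step: reindex κ exponentially and solve the linear recurrence in the new index.
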